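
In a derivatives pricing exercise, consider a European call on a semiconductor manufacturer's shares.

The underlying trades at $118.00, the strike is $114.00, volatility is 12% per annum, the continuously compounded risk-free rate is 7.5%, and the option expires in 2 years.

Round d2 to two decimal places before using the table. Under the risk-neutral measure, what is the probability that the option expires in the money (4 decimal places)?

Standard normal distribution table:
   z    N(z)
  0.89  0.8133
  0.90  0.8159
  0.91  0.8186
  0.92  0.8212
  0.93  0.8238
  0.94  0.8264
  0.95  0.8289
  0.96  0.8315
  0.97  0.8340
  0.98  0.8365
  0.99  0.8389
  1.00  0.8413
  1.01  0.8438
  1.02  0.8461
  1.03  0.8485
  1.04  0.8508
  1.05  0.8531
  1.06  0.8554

T = 2;  σ√T = 0.1697
d₁ = [ln(118/114) + (0.075 + 0.12²/2)·2] / 0.1697 = [0.0345 + 0.1644] / 0.1697 = 1.1719 which rounds to 1.17
d₂ = d₁ − σ√T = 1.1719 − 0.1697 = 1.0022 which rounds to 1.00
Risk-neutral Pr[S_T > K] = N(d₂) = N(1.00) = 0.8413

0.8413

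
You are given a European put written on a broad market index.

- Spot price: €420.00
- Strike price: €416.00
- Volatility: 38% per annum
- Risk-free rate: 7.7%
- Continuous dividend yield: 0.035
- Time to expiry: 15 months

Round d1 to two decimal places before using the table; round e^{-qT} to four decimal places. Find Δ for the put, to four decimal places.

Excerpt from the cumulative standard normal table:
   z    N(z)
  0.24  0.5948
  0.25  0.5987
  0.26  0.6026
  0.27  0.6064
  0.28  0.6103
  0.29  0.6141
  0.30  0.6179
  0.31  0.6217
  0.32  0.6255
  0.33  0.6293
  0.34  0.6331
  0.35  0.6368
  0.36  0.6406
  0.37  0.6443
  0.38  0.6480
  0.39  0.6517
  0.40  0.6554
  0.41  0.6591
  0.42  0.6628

-0.3440

σ√T = 0.38·√1.25 = 0.4249
ln(S/K) + (r − q + σ²/2)T = ln(420/416) + (0.077 − 0.035 + 0.38²/2)·1.25 = 0.0096 + 0.1427 = 0.1523
d₁ = 0.1523 / 0.4249 = 0.3585 ⇒ 0.36
N(d₁) = N(0.36) = 0.6406
Δ_put = exp(−qT)·(N(d₁) − 1) = 0.9572·(0.6406 − 1) = -0.3440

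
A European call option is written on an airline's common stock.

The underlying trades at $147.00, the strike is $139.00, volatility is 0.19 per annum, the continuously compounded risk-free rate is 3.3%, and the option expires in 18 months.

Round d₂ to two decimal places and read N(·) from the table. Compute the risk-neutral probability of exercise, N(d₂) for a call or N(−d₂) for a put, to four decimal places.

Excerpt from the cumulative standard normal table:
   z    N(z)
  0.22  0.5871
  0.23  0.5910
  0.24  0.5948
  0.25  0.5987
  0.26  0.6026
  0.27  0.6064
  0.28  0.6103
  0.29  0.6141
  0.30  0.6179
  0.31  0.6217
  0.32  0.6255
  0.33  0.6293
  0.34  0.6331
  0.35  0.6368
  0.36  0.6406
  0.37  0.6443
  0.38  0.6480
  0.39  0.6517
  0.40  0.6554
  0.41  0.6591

0.6331

T = 1.5;  σ√T = 0.2327
ln(S/K) + (r + σ²/2)T = ln(147/139) + (0.033 + 0.19²/2)·1.5 = 0.0560 + 0.0766 = 0.1325
d₁ = 0.1325 / 0.2327 = 0.5695 which rounds to 0.57
d₂ = d₁ − σ√T = 0.5695 − 0.2327 = 0.3368 which rounds to 0.34
Pr(exercise) under Q = N(d₂) = 0.6331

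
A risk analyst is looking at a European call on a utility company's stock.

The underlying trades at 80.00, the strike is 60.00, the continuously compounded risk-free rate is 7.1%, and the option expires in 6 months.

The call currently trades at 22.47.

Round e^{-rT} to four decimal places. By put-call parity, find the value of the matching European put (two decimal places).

e^(−rT) = e^(−0.071·0.5) = 0.9651
Put-call parity: C − P = S − K·e^(−rT) = 80 − 60·0.9651 = 80 − 57.9060 = 22.0940
P = C − (C − P) = 22.47 − (22.0940) = 0.3760

0.38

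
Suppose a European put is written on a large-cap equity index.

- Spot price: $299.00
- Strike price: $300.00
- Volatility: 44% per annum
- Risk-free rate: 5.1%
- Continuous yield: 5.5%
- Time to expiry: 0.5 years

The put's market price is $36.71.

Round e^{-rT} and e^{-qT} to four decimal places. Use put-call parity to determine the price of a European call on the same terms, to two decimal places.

e^(−qT) = e^(−0.055·0.5) = 0.9729;  e^(−rT) = e^(−0.051·0.5) = 0.9748
Put-call parity: C − P = S·e^(−qT) − K·e^(−rT) = 299·0.9729 − 300·0.9748 = 290.8971 − 292.4400 = -1.5429
C = P + (C − P) = 36.71 + (-1.5429) = 35.1671

$35.17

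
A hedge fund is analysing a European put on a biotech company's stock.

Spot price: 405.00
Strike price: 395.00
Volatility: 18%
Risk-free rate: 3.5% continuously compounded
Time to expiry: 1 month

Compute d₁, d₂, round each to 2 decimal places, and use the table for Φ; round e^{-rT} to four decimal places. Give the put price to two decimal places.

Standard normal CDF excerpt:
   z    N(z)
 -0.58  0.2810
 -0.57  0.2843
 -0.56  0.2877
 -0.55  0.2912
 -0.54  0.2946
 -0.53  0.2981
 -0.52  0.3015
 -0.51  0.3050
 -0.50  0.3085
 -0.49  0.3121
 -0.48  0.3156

3.61

T = 0.08333;  σ√T = 0.0520
ln(S/K) + (r + σ²/2)T = ln(405/395) + (0.035 + 0.18²/2)·0.08333 = 0.0250 + 0.0043 = 0.0293
d₁ = 0.0293 / 0.0520 = 0.5633 → 0.56
d₂ = d₁ − σ√T = 0.5633 − 0.0520 = 0.5113 → 0.51
e^(−rT) = e^(−0.035·0.08333) = 0.9971
P = 395·0.9971·N(-0.51) − 405·N(-0.56) = 395·0.9971·0.3050 − 405·0.2877 = 120.1256 − 116.5185 = 3.6071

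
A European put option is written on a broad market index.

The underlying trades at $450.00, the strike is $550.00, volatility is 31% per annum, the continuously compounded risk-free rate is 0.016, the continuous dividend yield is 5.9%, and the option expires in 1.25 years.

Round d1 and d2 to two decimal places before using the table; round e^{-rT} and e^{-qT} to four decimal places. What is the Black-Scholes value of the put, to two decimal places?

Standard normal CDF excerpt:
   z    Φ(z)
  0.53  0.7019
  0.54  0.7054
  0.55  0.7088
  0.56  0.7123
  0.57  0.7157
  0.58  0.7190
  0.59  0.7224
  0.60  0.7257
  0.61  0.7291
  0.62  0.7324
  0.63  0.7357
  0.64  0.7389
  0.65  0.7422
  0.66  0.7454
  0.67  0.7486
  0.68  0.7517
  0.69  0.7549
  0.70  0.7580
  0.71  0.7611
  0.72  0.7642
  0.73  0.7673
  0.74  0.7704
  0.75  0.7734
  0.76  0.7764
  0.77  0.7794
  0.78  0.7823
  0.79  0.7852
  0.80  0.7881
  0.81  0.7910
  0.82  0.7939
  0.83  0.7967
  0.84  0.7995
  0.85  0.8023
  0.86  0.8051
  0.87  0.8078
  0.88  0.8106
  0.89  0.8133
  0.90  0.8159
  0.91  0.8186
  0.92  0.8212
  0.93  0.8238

σ√T = 0.31 × 1.1180 = 0.3466
d₁ = [ln(450/550) + (0.016 − 0.059 + 0.31²/2)·1.25] / 0.3466 = [-0.2007 + 0.0063] / 0.3466 = -0.5608 which rounds to -0.56
d₂ = d₁ − σ√T = -0.5608 − 0.3466 = -0.9074 which rounds to -0.91
exp(−qT) = exp(−0.059·1.25) = 0.9289;  exp(−rT) = exp(−0.016·1.25) = 0.9802
P = 550·0.9802·N(0.91) − 450·0.9289·N(0.56) = 550·0.9802·0.8186 − 450·0.9289·0.7123 = 441.3154 − 297.7450 = 143.5705

$143.57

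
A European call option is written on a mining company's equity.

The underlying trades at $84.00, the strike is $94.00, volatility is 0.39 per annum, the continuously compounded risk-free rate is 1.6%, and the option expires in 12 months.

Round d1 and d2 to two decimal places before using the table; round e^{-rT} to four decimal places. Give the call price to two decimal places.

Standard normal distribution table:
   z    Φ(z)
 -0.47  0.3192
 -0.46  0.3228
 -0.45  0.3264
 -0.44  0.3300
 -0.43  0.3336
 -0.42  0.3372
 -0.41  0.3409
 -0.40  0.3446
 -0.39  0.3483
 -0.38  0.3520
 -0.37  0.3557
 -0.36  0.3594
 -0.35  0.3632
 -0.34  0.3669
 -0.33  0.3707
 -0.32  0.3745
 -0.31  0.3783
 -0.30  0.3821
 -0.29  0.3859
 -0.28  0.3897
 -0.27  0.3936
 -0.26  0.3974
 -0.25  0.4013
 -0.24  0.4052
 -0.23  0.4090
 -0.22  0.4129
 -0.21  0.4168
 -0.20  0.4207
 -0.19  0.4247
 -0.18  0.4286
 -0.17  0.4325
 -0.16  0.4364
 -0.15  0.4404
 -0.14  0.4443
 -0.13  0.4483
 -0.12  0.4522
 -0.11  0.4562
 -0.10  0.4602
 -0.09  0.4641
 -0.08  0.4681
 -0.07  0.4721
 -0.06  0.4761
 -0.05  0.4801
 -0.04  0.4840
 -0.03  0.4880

$9.80

σ√T = 0.39·√1 = 0.3900
d₁ = [ln(84/94) + (0.016 + ½·0.39²)·1] / (σ√T) = (-0.1125 + 0.0921) / 0.3900 = -0.0524 → -0.05
d₂ = -0.0524 − 0.3900 = -0.4424 → -0.44
exp(−rT) = exp(−0.016·1) = 0.9841
C = 84·N(-0.05) − 94·0.9841·N(-0.44) = 84·0.4801 − 94·0.9841·0.3300 = 40.3284 − 30.5268 = 9.8016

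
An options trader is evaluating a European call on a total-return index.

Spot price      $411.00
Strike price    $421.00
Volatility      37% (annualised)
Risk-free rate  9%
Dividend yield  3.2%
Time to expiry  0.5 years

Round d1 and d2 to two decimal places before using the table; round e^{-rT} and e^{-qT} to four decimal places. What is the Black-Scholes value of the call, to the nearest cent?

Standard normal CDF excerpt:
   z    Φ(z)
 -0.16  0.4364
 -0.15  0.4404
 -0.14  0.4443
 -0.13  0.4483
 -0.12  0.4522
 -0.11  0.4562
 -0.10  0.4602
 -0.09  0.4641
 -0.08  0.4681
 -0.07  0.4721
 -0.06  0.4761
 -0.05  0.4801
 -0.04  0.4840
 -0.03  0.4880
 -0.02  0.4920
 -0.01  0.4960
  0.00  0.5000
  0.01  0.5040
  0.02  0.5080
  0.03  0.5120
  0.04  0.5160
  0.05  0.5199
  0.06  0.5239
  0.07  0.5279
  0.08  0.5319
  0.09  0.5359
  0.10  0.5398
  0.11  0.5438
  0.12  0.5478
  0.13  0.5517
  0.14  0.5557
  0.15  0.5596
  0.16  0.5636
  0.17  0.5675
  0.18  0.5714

$42.73

T = 0.5;  σ√T = 0.2616
d₁ = [ln(411/421) + (0.09 − 0.032 + 0.37²/2)·0.5] / 0.2616 = [-0.0240 + 0.0632] / 0.2616 = 0.1498 ⇒ 0.15
d₂ = d₁ − σ√T = 0.1498 − 0.2616 = -0.1119 ⇒ -0.11
e^(−qT) = e^(−0.032·0.5) = 0.9841;  e^(−rT) = e^(−0.09·0.5) = 0.9560
N(d₁) = N(0.15) = 0.5596;  N(d₂) = N(-0.11) = 0.4562
C = 411·0.9841·0.5596 − 421·0.9560·0.4562 = 226.3387 − 183.6096 = 42.7291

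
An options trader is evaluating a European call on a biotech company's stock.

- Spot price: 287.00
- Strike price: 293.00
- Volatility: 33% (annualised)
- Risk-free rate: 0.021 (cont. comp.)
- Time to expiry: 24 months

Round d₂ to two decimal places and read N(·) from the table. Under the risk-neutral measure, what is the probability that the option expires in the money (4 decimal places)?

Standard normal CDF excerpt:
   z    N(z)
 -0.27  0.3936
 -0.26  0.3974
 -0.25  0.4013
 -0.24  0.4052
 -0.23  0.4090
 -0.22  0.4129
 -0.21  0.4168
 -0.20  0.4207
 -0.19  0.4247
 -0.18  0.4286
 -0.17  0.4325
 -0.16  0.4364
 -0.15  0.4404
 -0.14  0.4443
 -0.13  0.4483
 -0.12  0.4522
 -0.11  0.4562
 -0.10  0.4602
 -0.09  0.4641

σ√T = 0.33·√2 = 0.4667
d₁ = [ln(287/293) + (0.021 + 0.33²/2)·2] / 0.4667 = [-0.0207 + 0.1509] / 0.4667 = 0.2790 → 0.28
d₂ = d₁ − σ√T = 0.2790 − 0.4667 = -0.1877 → -0.19
Risk-neutral Pr[S_T > K] = N(d₂) = N(-0.19) = 0.4247

0.4247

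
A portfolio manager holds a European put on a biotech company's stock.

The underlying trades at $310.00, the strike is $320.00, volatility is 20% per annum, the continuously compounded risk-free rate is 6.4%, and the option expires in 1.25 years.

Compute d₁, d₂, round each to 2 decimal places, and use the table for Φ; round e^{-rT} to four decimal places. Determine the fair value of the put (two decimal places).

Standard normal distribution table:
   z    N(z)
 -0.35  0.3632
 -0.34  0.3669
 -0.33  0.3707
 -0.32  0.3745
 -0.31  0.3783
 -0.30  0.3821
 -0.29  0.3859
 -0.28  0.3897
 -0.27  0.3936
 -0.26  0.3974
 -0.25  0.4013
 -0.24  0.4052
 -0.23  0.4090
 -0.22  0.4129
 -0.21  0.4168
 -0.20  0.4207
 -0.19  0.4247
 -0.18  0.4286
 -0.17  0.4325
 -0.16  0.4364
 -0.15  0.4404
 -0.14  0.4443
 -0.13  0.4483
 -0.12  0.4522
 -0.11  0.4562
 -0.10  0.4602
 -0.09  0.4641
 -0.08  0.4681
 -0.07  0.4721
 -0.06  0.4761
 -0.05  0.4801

$21.02

σ√T = 0.2 × 1.1180 = 0.2236
d₁ = [ln(310/320) + (0.064 + 0.2²/2)·1.25] / 0.2236 = [-0.0317 + 0.1050] / 0.2236 = 0.3276 ≈ 0.33
d₂ = d₁ − σ√T = 0.3276 − 0.2236 = 0.1040 ≈ 0.10
exp(−rT) = exp(−0.064·1.25) = 0.9231
N(−d₂) = N(-0.10) = 0.4602;  N(−d₁) = N(-0.33) = 0.3707
P = 320·0.9231·0.4602 − 310·0.3707 = 135.9394 − 114.9170 = 21.0224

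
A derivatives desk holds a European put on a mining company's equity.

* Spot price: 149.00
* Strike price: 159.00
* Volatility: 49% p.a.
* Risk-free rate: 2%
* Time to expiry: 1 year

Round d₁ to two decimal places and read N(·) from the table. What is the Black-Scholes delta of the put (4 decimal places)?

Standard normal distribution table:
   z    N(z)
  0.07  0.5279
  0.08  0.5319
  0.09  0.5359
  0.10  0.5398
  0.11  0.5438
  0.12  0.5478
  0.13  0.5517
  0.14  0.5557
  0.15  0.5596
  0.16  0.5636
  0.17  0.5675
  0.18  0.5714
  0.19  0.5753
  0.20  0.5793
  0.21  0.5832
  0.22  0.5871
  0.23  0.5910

T = 1;  σ√T = 0.4900
ln(S/K) + (r + σ²/2)T = ln(149/159) + (0.02 + 0.49²/2)·1 = -0.0650 + 0.1400 = 0.0751
d₁ = 0.0751 / 0.4900 = 0.1532 ⇒ 0.15
N(d₁) = N(0.15) = 0.5596
Δ_put = N(d₁) − 1 = 0.5596 − 1 = -0.4404

-0.4404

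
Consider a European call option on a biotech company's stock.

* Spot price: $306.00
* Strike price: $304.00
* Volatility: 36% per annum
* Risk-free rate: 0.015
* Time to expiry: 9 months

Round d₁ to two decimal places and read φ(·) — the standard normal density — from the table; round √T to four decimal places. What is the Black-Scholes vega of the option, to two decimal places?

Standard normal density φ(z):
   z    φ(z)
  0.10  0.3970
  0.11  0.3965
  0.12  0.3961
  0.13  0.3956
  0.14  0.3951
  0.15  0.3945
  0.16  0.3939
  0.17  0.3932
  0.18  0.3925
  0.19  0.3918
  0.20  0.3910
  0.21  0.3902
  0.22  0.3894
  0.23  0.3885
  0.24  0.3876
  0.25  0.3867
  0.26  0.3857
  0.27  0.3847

σ√T = 0.36 × 0.8660 = 0.3118
d₁ = [ln(306/304) + (0.015 + 0.36²/2)·0.75] / 0.3118 = [0.0066 + 0.0599] / 0.3118 = 0.2130 → 0.21
√T = √0.75 = 0.8660
φ(d₁) = φ(0.21) = 0.3902
vega = S·φ(d₁)·√T = 306·0.3902·0.8660 = 103.4014

103.40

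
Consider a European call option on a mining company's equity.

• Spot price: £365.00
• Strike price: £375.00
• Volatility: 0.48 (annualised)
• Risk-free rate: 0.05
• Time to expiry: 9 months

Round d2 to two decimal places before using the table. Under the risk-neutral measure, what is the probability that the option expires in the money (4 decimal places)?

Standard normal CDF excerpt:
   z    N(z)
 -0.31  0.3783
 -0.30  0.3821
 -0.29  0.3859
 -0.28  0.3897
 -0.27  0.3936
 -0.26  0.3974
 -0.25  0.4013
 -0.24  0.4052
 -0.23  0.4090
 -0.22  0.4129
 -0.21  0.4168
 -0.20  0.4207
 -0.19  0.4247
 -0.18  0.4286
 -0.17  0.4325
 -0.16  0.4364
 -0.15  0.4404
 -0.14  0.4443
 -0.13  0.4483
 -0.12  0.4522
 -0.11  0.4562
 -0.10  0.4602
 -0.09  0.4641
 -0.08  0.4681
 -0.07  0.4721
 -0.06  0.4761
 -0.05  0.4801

0.4286

σ√T = 0.48 × 0.8660 = 0.4157
d₁ = [ln(365/375) + (0.05 + 0.48²/2)·0.75] / 0.4157 = [-0.0270 + 0.1239] / 0.4157 = 0.2330 ⇒ 0.23
d₂ = d₁ − σ√T = 0.2330 − 0.4157 = -0.1827 ⇒ -0.18
Risk-neutral Pr[S_T > K] = N(d₂) = N(-0.18) = 0.4286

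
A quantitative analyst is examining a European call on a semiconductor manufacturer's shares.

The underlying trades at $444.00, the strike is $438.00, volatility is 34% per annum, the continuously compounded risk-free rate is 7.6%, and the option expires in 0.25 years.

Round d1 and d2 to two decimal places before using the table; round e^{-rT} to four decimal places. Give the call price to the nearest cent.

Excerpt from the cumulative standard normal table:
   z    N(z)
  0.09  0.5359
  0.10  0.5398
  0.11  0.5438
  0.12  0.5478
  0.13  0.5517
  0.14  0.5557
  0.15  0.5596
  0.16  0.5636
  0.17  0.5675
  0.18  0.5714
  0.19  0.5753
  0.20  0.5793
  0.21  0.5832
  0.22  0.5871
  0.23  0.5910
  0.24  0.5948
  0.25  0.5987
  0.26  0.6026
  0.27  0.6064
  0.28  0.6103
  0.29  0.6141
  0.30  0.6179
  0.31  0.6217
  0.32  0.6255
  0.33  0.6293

σ√T = 0.34 × 0.5000 = 0.1700
d₁ = [ln(444/438) + (0.076 + 0.34²/2)·0.25] / 0.1700 = [0.0136 + 0.0335] / 0.1700 = 0.2768 → 0.28
d₂ = d₁ − σ√T = 0.2768 − 0.1700 = 0.1068 → 0.11
e^(−rT) = e^(−0.076·0.25) = 0.9812
N(d₁) = N(0.28) = 0.6103;  N(d₂) = N(0.11) = 0.5438
C = 444·0.6103 − 438·0.9812·0.5438 = 270.9732 − 233.7065 = 37.2667

$37.27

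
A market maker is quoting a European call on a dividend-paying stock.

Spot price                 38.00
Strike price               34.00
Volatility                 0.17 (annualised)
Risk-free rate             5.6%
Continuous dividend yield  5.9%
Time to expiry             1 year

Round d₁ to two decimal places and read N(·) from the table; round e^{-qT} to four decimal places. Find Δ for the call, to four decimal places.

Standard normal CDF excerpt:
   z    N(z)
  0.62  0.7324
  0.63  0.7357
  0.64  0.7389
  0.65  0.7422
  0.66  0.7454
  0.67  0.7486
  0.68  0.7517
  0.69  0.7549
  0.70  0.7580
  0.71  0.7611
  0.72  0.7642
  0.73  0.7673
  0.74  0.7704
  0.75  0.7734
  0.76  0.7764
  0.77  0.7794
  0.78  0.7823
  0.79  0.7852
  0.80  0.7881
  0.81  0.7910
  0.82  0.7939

σ√T = 0.17·√1 = 0.1700
d₁ = [ln(38/34) + (0.056 − 0.059 + 0.17²/2)·1] / 0.1700 = [0.1112 + 0.0115] / 0.1700 = 0.7216 → 0.72
N(d₁) = N(0.72) = 0.7642
Δ_call = e^(−qT)·N(d₁) = 0.9427·0.7642 = 0.7204

0.7204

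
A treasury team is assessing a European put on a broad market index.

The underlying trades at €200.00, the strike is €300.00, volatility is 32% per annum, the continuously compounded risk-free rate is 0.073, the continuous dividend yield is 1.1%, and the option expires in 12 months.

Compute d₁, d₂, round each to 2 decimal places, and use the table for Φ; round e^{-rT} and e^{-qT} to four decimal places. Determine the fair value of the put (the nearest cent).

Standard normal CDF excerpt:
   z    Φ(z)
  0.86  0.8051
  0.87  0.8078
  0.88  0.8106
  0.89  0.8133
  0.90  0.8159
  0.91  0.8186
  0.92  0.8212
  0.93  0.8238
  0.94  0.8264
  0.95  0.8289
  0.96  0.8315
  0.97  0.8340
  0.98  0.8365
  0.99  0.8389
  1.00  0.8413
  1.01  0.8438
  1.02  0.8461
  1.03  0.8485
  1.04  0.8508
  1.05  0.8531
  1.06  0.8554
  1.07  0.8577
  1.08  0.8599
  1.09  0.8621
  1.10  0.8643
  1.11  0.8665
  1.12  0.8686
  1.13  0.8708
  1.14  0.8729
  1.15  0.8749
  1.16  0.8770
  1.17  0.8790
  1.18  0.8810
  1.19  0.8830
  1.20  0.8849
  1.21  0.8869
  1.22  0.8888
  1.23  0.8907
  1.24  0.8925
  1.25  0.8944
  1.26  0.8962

€86.46

σ√T = 0.32 × 1.0000 = 0.3200
d₁ = [ln(200/300) + (0.073 − 0.011 + 0.32²/2)·1] / 0.3200 = [-0.4055 + 0.1132] / 0.3200 = -0.9133 ≈ -0.91
d₂ = d₁ − σ√T = -0.9133 − 0.3200 = -1.2333 ≈ -1.23
e^(−qT) = e^(−0.011·1) = 0.9891;  e^(−rT) = e^(−0.073·1) = 0.9296
N(−d₂) = N(1.23) = 0.8907;  N(−d₁) = N(0.91) = 0.8186
P = 300·0.9296·0.8907 − 200·0.9891·0.8186 = 248.3984 − 161.9355 = 86.4630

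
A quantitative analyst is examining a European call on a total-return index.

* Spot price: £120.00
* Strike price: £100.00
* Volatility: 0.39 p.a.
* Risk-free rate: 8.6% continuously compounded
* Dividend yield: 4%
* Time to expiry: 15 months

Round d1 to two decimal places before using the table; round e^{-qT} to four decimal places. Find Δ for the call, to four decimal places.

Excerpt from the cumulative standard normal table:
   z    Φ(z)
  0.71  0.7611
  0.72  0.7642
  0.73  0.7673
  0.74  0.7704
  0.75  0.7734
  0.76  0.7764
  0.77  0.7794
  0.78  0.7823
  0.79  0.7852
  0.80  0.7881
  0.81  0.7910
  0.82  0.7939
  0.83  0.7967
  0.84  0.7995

0.7414

σ√T = 0.39 × 1.1180 = 0.4360
ln(S/K) + (r − q + σ²/2)T = ln(120/100) + (0.086 − 0.04 + 0.39²/2)·1.25 = 0.1823 + 0.1526 = 0.3349
d₁ = 0.3349 / 0.4360 = 0.7680 ⇒ 0.77
N(d₁) = N(0.77) = 0.7794
Δ_call = e^(−qT)·N(d₁) = 0.9512·0.7794 = 0.7414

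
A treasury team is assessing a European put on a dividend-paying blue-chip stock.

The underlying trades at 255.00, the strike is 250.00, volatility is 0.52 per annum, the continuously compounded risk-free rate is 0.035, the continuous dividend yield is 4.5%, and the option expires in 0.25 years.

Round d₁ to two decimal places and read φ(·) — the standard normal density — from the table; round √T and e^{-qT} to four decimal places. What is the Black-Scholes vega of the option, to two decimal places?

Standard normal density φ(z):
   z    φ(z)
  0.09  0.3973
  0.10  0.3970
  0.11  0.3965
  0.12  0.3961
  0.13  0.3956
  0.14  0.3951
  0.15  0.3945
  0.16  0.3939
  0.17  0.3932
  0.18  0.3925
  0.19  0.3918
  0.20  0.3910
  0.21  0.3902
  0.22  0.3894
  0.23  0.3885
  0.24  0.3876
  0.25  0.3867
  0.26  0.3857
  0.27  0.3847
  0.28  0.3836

49.29

σ√T = 0.52 × 0.5000 = 0.2600
d₁ = [ln(255/250) + (0.035 − 0.045 + 0.52²/2)·0.25] / 0.2600 = [0.0198 + 0.0313] / 0.2600 = 0.1965 which rounds to 0.20
√T = √0.25 = 0.5000
φ(d₁) = φ(0.20) = 0.3910
e^(−qT) = e^(−0.045·0.25) = 0.9888
vega = S·e^(−qT)·φ(d₁)·√T = 255·0.9888·0.3910·0.5000 = 49.2942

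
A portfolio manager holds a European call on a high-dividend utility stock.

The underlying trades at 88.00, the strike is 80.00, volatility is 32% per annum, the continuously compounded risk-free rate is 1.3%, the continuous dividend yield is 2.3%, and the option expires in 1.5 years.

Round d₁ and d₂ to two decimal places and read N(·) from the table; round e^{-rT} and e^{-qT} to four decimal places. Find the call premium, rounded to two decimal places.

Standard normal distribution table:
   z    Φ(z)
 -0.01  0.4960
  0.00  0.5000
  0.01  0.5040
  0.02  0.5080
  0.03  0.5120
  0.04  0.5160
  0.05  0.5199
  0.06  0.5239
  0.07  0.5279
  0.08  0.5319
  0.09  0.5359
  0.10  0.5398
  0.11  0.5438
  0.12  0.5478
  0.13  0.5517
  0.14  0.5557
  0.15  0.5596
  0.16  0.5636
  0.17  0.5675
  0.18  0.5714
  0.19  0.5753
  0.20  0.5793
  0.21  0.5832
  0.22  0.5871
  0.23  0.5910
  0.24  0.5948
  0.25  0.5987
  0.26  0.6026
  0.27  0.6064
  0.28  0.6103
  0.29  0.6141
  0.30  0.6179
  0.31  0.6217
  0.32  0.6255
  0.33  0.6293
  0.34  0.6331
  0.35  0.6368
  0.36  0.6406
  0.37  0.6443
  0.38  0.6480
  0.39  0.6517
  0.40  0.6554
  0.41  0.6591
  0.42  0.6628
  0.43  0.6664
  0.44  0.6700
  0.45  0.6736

T = 1.5;  σ√T = 0.3919
d₁ = [ln(88/80) + (0.013 − 0.023 + 0.32²/2)·1.5] / 0.3919 = [0.0953 + 0.0618] / 0.3919 = 0.4009 ≈ 0.40
d₂ = d₁ − σ√T = 0.4009 − 0.3919 = 0.0090 ≈ 0.01
e^(−qT) = e^(−0.023·1.5) = 0.9661;  e^(−rT) = e^(−0.013·1.5) = 0.9807
N(d₁) = N(0.40) = 0.6554;  N(d₂) = N(0.01) = 0.5040
C = 88·0.9661·0.6554 − 80·0.9807·0.5040 = 55.7200 − 39.5418 = 16.1782

16.18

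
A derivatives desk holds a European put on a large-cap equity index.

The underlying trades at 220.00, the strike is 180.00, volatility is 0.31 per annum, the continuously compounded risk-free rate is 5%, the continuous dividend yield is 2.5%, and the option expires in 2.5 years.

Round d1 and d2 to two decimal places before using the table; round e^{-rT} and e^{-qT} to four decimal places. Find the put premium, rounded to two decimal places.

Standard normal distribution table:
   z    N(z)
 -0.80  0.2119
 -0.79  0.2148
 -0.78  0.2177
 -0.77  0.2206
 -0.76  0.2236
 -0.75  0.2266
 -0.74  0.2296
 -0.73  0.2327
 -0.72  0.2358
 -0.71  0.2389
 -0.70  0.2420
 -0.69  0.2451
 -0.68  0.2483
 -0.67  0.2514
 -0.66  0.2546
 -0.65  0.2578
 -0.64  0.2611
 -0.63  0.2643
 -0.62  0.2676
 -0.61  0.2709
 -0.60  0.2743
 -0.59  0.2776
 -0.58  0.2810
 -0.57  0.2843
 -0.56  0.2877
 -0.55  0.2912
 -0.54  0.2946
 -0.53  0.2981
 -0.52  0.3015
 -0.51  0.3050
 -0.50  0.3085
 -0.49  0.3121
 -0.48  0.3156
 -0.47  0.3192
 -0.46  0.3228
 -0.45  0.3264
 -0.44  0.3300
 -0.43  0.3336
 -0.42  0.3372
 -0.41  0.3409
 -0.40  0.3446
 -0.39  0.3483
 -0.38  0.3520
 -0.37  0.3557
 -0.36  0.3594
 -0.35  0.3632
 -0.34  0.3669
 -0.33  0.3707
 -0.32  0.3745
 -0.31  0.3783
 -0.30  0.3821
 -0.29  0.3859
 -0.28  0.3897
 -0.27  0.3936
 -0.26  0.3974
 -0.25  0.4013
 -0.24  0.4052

σ√T = 0.31 × 1.5811 = 0.4902
d₁ = [ln(220/180) + (0.05 − 0.025 + 0.31²/2)·2.5] / 0.4902 = [0.2007 + 0.1826] / 0.4902 = 0.7820 → 0.78
d₂ = d₁ − σ√T = 0.7820 − 0.4902 = 0.2918 → 0.29
e^(−qT) = e^(−0.025·2.5) = 0.9394;  e^(−rT) = e^(−0.05·2.5) = 0.8825
N(−d₂) = N(-0.29) = 0.3859;  N(−d₁) = N(-0.78) = 0.2177
P = 180·0.8825·0.3859 − 220·0.9394·0.2177 = 61.3002 − 44.9916 = 16.3086

16.31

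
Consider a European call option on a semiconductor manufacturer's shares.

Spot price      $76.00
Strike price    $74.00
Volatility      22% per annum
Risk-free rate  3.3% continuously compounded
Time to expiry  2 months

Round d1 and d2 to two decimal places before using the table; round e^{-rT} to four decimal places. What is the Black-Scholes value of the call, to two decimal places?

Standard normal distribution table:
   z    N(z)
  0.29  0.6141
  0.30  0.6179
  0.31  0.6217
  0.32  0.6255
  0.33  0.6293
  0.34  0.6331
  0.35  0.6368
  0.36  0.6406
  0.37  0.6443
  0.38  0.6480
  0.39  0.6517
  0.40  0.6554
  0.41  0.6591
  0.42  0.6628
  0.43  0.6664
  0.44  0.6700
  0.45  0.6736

$4.06

σ√T = 0.22·√0.1667 = 0.0898
d₁ = [ln(76/74) + (0.033 + 0.22²/2)·0.1667] / 0.0898 = [0.0267 + 0.0095] / 0.0898 = 0.4031 ≈ 0.40
d₂ = d₁ − σ√T = 0.4031 − 0.0898 = 0.3133 ≈ 0.31
e^(−rT) = e^(−0.033·0.1667) = 0.9945
N(d₁) = N(0.40) = 0.6554;  N(d₂) = N(0.31) = 0.6217
C = 76·0.6554 − 74·0.9945·0.6217 = 49.8104 − 45.7528 = 4.0576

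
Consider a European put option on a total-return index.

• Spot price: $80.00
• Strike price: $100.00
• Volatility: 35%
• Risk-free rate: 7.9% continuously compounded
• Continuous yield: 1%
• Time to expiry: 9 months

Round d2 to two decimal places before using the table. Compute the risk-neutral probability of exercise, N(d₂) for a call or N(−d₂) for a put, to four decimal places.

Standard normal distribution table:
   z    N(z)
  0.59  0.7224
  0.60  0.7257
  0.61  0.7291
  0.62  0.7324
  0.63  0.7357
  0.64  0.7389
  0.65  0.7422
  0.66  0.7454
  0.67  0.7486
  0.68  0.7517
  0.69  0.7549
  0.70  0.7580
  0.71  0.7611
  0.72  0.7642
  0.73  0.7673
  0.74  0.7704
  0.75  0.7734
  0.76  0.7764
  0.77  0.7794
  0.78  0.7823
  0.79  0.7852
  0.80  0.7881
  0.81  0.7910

T = 0.75;  σ√T = 0.3031
d₁ = [ln(80/100) + (0.079 − 0.01 + ½·0.35²)·0.75] / (σ√T) = (-0.2231 + 0.0977) / 0.3031 = -0.4139 ≈ -0.41
d₂ = -0.4139 − 0.3031 = -0.7170 ≈ -0.72
Risk-neutral Pr[S_T < K] = N(−d₂) = N(0.72) = 0.7642

0.7642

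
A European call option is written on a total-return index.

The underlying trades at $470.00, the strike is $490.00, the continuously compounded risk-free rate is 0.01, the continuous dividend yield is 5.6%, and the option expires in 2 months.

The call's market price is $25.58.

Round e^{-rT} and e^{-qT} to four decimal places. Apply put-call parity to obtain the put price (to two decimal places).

e^(−qT) = e^(−0.056·0.1667) = 0.9907;  e^(−rT) = e^(−0.01·0.1667) = 0.9983
Put-call parity: C − P = S·e^(−qT) − K·e^(−rT) = 470·0.9907 − 490·0.9983 = 465.6290 − 489.1670 = -23.5380
P = C − (C − P) = 25.58 − (-23.5380) = 49.1180

$49.12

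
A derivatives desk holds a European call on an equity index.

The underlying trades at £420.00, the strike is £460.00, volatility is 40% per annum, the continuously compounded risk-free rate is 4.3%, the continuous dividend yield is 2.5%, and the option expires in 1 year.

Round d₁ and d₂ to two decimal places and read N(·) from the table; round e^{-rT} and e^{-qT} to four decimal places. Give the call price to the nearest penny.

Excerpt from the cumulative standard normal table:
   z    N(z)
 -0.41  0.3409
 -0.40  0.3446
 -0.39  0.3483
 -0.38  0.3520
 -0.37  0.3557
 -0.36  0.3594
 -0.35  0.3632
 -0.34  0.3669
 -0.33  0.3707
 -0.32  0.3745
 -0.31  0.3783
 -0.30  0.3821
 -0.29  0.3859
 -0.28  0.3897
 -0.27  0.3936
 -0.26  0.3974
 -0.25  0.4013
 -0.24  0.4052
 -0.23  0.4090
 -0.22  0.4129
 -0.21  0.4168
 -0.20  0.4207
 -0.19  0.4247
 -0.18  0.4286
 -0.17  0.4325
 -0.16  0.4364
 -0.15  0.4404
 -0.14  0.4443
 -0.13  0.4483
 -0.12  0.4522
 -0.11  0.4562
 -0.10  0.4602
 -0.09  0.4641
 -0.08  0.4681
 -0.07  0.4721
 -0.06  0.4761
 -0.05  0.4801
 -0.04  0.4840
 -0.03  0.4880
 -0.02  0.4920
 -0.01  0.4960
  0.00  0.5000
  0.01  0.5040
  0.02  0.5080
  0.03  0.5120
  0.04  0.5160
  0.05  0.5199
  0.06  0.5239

£52.99

T = 1;  σ√T = 0.4000
d₁ = [ln(420/460) + (0.043 − 0.025 + ½·0.4²)·1] / (σ√T) = (-0.0910 + 0.0980) / 0.4000 = 0.0176 ≈ 0.02
d₂ = 0.0176 − 0.4000 = -0.3824 ≈ -0.38
exp(−qT) = exp(−0.025·1) = 0.9753;  exp(−rT) = exp(−0.043·1) = 0.9579
N(d₁) = N(0.02) = 0.5080;  N(d₂) = N(-0.38) = 0.3520
C = 420·0.9753·0.5080 − 460·0.9579·0.3520 = 208.0900 − 155.1032 = 52.9868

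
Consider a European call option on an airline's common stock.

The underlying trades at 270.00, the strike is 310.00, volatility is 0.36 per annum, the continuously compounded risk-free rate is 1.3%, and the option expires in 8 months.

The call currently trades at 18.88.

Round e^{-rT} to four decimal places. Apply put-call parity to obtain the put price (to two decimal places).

e^(−rT) = e^(−0.013·0.6667) = 0.9914
Put-call parity: C − P = S − K·e^(−rT) = 270 − 310·0.9914 = 270 − 307.3340 = -37.3340
P = C − (C − P) = 18.88 − (-37.3340) = 56.2140

56.21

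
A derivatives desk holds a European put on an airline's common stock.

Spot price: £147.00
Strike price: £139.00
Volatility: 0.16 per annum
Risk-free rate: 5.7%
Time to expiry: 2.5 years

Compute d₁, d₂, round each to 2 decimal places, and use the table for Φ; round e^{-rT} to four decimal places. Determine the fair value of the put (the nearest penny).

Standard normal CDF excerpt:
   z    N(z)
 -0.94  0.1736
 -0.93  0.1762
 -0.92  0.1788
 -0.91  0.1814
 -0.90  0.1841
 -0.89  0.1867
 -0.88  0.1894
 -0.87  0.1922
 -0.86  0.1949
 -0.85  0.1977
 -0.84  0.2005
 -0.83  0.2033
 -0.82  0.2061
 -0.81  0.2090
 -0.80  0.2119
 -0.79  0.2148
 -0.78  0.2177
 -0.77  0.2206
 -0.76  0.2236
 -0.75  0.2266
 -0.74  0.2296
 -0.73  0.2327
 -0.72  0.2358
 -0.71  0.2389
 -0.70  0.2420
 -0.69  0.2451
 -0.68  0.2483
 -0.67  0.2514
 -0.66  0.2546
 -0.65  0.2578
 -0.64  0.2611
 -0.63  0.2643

£4.02

T = 2.5;  σ√T = 0.2530
d₁ = [ln(147/139) + (0.057 + 0.16²/2)·2.5] / 0.2530 = [0.0560 + 0.1745] / 0.2530 = 0.9110 which rounds to 0.91
d₂ = d₁ − σ√T = 0.9110 − 0.2530 = 0.6580 which rounds to 0.66
exp(−rT) = exp(−0.057·2.5) = 0.8672
P = 139·0.8672·N(-0.66) − 147·N(-0.91) = 139·0.8672·0.2546 − 147·0.1814 = 30.6897 − 26.6658 = 4.0239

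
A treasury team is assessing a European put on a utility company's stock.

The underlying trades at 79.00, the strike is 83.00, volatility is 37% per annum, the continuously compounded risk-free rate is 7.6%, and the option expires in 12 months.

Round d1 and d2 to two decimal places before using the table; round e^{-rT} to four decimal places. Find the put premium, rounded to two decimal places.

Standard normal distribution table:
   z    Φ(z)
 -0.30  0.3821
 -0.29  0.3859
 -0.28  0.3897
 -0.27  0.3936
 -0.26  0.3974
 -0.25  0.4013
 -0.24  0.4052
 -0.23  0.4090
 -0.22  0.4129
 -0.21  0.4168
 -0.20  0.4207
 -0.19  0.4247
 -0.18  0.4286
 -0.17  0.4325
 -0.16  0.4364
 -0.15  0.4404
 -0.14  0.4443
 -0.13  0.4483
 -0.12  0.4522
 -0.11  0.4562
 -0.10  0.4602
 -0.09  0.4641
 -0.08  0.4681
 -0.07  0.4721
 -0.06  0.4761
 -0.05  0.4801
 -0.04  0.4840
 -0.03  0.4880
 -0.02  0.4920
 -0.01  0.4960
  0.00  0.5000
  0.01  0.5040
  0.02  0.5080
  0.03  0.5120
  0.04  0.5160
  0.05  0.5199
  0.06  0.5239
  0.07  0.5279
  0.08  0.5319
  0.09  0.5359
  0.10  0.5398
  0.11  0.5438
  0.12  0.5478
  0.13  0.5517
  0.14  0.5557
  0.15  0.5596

σ√T = 0.37 × 1.0000 = 0.3700
d₁ = [ln(79/83) + (0.076 + 0.37²/2)·1] / 0.3700 = [-0.0494 + 0.1444] / 0.3700 = 0.2569 → 0.26
d₂ = d₁ − σ√T = 0.2569 − 0.3700 = -0.1131 → -0.11
exp(−rT) = exp(−0.076·1) = 0.9268
N(−d₂) = N(0.11) = 0.5438;  N(−d₁) = N(-0.26) = 0.3974
P = 83·0.9268·0.5438 − 79·0.3974 = 41.8315 − 31.3946 = 10.4369

10.44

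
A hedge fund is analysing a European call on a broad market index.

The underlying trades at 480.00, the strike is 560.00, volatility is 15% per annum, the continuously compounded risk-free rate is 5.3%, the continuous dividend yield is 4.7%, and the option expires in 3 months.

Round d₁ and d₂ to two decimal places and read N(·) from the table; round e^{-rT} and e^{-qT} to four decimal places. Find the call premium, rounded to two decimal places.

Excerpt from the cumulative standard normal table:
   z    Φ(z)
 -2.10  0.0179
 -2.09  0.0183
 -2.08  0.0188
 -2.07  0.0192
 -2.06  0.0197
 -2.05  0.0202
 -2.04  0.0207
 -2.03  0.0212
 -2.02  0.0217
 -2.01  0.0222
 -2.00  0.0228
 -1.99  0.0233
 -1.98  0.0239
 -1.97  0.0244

0.21

σ√T = 0.15·√0.25 = 0.0750
d₁ = [ln(480/560) + (0.053 − 0.047 + 0.15²/2)·0.25] / 0.0750 = [-0.1542 + 0.0043] / 0.0750 = -1.9978 ⇒ -2.00
d₂ = d₁ − σ√T = -1.9978 − 0.0750 = -2.0728 ⇒ -2.07
exp(−qT) = exp(−0.047·0.25) = 0.9883;  exp(−rT) = exp(−0.053·0.25) = 0.9868
N(d₁) = N(-2.00) = 0.0228;  N(d₂) = N(-2.07) = 0.0192
C = 480·0.9883·0.0228 − 560·0.9868·0.0192 = 10.8160 − 10.6101 = 0.2059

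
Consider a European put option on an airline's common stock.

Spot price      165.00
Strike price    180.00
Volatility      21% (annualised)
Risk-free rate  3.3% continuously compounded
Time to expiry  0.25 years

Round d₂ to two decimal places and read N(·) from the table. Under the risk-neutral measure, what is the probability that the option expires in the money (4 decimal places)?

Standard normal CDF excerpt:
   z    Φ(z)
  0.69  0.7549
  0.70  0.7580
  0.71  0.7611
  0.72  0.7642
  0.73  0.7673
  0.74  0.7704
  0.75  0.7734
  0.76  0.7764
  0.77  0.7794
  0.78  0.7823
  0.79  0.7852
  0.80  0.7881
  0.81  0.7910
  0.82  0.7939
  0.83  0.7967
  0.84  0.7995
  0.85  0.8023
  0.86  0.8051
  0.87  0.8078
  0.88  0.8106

0.7881

σ√T = 0.21·√0.25 = 0.1050
d₁ = [ln(165/180) + (0.033 + 0.21²/2)·0.25] / 0.1050 = [-0.0870 + 0.0138] / 0.1050 = -0.6976 ⇒ -0.70
d₂ = d₁ − σ√T = -0.6976 − 0.1050 = -0.8026 ⇒ -0.80
Risk-neutral Pr[S_T < K] = N(−d₂) = N(0.80) = 0.7881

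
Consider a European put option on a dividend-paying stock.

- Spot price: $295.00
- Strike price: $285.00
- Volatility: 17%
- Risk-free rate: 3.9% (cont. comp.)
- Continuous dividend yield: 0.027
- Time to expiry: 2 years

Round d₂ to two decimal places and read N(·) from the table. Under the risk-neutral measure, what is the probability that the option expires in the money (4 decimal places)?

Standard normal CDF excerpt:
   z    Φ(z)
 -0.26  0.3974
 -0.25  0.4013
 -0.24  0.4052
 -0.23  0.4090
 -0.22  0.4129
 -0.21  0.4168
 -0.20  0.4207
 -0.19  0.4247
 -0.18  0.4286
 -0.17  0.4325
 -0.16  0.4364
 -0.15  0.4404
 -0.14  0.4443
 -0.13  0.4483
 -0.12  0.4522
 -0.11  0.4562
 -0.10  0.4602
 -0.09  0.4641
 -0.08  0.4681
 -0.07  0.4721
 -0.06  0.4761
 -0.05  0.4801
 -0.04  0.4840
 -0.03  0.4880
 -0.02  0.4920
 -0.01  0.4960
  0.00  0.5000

0.4522

T = 2;  σ√T = 0.2404
d₁ = [ln(295/285) + (0.039 − 0.027 + 0.17²/2)·2] / 0.2404 = [0.0345 + 0.0529] / 0.2404 = 0.3635 → 0.36
d₂ = d₁ − σ√T = 0.3635 − 0.2404 = 0.1231 → 0.12
Pr(exercise) under Q = N(−d₂) = N(-0.12) = 0.4522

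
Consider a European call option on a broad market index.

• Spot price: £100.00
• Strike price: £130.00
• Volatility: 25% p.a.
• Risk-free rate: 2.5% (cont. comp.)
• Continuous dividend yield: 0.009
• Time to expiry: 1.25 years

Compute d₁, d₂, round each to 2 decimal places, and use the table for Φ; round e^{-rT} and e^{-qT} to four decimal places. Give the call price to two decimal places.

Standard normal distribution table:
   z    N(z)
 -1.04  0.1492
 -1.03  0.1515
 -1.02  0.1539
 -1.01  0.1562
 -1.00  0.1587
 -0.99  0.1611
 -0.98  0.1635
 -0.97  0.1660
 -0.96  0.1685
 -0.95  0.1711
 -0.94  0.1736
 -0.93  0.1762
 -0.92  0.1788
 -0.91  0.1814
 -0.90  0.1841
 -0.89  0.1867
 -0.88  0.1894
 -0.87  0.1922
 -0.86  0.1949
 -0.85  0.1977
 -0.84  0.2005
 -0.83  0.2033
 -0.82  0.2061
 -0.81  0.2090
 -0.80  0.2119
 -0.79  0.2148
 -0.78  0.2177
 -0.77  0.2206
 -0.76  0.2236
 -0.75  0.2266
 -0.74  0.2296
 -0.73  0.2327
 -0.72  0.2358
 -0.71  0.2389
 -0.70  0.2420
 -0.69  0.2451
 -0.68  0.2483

£3.33

σ√T = 0.25·√1.25 = 0.2795
ln(S/K) + (r − q + σ²/2)T = ln(100/130) + (0.025 − 0.009 + 0.25²/2)·1.25 = -0.2624 + 0.0591 = -0.2033
d₁ = -0.2033 / 0.2795 = -0.7274 which rounds to -0.73
d₂ = d₁ − σ√T = -0.7274 − 0.2795 = -1.0069 which rounds to -1.01
e^(−qT) = e^(−0.009·1.25) = 0.9888;  e^(−rT) = e^(−0.025·1.25) = 0.9692
N(d₁) = N(-0.73) = 0.2327;  N(d₂) = N(-1.01) = 0.1562
C = 100·0.9888·0.2327 − 130·0.9692·0.1562 = 23.0094 − 19.6806 = 3.3288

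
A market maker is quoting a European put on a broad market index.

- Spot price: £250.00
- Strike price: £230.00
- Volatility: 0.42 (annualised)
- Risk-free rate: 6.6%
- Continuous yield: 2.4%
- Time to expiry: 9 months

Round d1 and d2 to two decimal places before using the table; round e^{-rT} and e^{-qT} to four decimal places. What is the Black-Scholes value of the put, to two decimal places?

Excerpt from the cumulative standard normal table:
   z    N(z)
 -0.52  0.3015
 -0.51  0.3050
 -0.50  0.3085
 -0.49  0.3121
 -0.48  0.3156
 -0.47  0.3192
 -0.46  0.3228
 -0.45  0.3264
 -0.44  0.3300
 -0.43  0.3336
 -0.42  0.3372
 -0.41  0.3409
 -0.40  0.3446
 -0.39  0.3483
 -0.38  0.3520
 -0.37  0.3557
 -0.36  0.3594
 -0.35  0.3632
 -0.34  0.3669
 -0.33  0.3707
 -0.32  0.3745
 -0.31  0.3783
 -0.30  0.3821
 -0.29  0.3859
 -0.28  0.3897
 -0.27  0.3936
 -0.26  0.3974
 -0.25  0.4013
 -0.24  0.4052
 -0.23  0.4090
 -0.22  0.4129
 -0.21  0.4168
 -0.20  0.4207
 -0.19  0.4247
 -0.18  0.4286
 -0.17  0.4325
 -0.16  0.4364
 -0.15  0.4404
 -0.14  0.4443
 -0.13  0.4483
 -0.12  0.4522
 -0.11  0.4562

£22.38

T = 0.75;  σ√T = 0.3637
d₁ = [ln(250/230) + (0.066 − 0.024 + 0.42²/2)·0.75] / 0.3637 = [0.0834 + 0.0976] / 0.3637 = 0.4977 ⇒ 0.50
d₂ = d₁ − σ√T = 0.4977 − 0.3637 = 0.1340 ⇒ 0.13
exp(−qT) = exp(−0.024·0.75) = 0.9822;  exp(−rT) = exp(−0.066·0.75) = 0.9517
P = 230·0.9517·N(-0.13) − 250·0.9822·N(-0.50) = 230·0.9517·0.4483 − 250·0.9822·0.3085 = 98.1288 − 75.7522 = 22.3767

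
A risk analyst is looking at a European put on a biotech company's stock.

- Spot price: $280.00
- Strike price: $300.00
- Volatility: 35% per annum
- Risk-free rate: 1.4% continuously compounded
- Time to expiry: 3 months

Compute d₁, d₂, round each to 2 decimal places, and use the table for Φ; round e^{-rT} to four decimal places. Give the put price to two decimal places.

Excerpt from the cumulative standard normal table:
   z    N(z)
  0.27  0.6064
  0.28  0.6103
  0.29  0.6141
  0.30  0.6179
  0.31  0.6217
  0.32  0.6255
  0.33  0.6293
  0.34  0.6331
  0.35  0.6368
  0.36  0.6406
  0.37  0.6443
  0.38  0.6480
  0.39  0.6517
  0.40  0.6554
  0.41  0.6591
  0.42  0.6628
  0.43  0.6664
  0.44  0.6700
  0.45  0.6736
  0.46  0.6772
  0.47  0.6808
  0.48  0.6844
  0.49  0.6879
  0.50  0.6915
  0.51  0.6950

σ√T = 0.35 × 0.5000 = 0.1750
ln(S/K) + (r + σ²/2)T = ln(280/300) + (0.014 + 0.35²/2)·0.25 = -0.0690 + 0.0188 = -0.0502
d₁ = -0.0502 / 0.1750 = -0.2867 which rounds to -0.29
d₂ = d₁ − σ√T = -0.2867 − 0.1750 = -0.4617 which rounds to -0.46
e^(−rT) = e^(−0.014·0.25) = 0.9965
N(−d₂) = N(0.46) = 0.6772;  N(−d₁) = N(0.29) = 0.6141
P = 300·0.9965·0.6772 − 280·0.6141 = 202.4489 − 171.9480 = 30.5009

$30.50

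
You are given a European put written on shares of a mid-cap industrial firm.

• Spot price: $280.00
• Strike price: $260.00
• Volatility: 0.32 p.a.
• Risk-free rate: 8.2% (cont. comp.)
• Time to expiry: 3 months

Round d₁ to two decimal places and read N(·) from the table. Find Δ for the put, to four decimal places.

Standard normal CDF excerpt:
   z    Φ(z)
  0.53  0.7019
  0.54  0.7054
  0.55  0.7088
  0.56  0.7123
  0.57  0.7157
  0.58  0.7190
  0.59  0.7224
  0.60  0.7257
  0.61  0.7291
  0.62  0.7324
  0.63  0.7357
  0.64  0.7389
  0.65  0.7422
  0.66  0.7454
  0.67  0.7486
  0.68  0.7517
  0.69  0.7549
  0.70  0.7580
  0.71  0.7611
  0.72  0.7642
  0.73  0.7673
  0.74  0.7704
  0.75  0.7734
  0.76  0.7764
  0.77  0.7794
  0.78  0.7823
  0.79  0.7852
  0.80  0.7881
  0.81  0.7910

T = 0.25;  σ√T = 0.1600
d₁ = [ln(280/260) + (0.082 + 0.32²/2)·0.25] / 0.1600 = [0.0741 + 0.0333] / 0.1600 = 0.6713 ≈ 0.67
N(d₁) = N(0.67) = 0.7486
Δ_put = N(d₁) − 1 = 0.7486 − 1 = -0.2514

-0.2514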